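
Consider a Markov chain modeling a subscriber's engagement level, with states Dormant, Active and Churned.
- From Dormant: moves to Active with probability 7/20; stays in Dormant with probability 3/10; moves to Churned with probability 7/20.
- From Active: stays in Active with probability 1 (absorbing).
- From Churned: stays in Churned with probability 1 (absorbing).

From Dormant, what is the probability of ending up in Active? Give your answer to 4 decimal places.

0.5000

Let h(s) be the probability of absorption at Active starting from transient state s. Then h(Active) = 1 and h(Churned) = 0. By first-step analysis:
h(Dormant) = 0.3·h(Dormant) + 0.35·1 + 0.35·0
Solving: h(Dormant) = 0.5000.
Starting from Dormant, the probability is 0.5000.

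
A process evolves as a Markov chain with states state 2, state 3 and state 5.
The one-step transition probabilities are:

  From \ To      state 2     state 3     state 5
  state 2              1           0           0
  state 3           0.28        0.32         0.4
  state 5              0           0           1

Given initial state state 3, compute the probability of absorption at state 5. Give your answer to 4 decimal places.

Let h(s) be the probability of absorption at state 5 starting from transient state s. Then h(state 5) = 1 and h(state 2) = 0. By first-step analysis:
h(state 3) = 0.28·0 + 0.32·h(state 3) + 0.4·1
Solving: h(state 3) = 0.5882.
Starting from state 3, the probability is 0.5882.

0.5882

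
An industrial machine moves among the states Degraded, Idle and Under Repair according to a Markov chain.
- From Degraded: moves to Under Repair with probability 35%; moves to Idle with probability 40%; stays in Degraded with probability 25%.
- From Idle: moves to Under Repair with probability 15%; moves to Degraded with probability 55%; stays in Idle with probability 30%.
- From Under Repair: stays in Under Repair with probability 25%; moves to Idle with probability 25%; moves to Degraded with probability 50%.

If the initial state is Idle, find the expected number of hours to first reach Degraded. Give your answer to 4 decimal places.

1.8462

Let t(s) be the expected number of hours to first reach Degraded from state s, with t(Degraded) = 0. Conditioning on the first hour:
t(Idle) = 1 + 0.3·t(Idle) + 0.15·t(Under Repair)
t(Under Repair) = 1 + 0.25·t(Idle) + 0.25·t(Under Repair)
Solving: t(Idle) = 1.8462, t(Under Repair) = 1.9487.
Expected hours from Idle to Degraded: 1.8462.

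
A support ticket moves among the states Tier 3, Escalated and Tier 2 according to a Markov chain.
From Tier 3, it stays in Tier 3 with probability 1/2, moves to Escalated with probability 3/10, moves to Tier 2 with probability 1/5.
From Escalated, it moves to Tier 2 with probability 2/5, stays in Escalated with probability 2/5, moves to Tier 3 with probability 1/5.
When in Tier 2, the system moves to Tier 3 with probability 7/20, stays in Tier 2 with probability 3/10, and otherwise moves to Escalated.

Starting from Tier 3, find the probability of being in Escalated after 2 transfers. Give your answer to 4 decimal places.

Sum over the intermediate state after 1 transfer:
P = P(Tier 3→Tier 3)·P(Tier 3→Escalated) + P(Tier 3→Escalated)·P(Escalated→Escalated) + P(Tier 3→Tier 2)·P(Tier 2→Escalated)
  = 0.5×0.3 + 0.3×0.4 + 0.2×0.35
  = 0.1500 + 0.1200 + 0.0700 = 0.3400

0.3400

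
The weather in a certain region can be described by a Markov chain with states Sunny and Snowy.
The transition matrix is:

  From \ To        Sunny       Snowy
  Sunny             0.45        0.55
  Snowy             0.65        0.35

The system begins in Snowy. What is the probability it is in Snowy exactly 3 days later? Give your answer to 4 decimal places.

0.4540

Propagate the distribution vector 3 days from Snowy.
After 0 days: (0.0000, 1.0000)
After 1 day: (0.6500, 0.3500)
After 2 days: (0.5200, 0.4800)
After 3 days: (0.5460, 0.4540)
P(in Snowy after 3 days) = 0.4540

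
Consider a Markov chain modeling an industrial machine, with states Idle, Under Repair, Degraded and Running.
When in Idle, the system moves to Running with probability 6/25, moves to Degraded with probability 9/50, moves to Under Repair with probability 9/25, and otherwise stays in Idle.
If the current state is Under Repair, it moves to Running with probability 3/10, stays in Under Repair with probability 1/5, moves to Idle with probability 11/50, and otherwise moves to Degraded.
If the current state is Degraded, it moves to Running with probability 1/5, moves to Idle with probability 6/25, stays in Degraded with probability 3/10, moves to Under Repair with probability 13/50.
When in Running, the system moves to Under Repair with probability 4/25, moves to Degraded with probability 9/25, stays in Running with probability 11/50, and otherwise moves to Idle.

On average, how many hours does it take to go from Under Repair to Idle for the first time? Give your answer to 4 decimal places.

Let t(s) be the expected number of hours to first reach Idle from state s, with t(Idle) = 0. Conditioning on the first hour:
t(Under Repair) = 1 + 0.2·t(Under Repair) + 0.28·t(Degraded) + 0.3·t(Running)
t(Degraded) = 1 + 0.26·t(Under Repair) + 0.3·t(Degraded) + 0.2·t(Running)
t(Running) = 1 + 0.16·t(Under Repair) + 0.36·t(Degraded) + 0.22·t(Running)
Solving: t(Under Repair) = 4.2355, t(Degraded) = 4.1656, t(Running) = 4.0735.
Expected hours from Under Repair to Idle: 4.2355.

4.2355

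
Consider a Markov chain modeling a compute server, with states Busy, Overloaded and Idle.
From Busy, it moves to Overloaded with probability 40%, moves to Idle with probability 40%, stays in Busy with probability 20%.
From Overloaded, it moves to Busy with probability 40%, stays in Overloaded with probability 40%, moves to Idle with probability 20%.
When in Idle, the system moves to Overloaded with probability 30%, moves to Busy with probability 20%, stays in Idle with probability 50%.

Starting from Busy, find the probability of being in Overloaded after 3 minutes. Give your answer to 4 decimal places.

Propagate the distribution vector 3 minutes from Busy.
After 0 minutes: (1.0000, 0.0000, 0.0000)
After 1 minute: (0.2000, 0.4000, 0.4000)
After 2 minutes: (0.2800, 0.3600, 0.3600)
After 3 minutes: (0.2720, 0.3640, 0.3640)
P(in Overloaded after 3 minutes) = 0.3640

0.3640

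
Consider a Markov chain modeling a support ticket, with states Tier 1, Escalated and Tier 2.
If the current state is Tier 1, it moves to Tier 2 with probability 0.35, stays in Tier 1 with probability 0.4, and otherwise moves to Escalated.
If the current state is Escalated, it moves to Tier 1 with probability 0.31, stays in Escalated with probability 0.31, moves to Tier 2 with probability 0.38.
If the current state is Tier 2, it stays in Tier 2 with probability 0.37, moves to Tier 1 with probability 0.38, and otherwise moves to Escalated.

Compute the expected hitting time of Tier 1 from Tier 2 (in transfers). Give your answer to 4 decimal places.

Let t(s) be the expected number of transfers to first reach Tier 1 from state s, with t(Tier 1) = 0. Conditioning on the first transfer:
t(Escalated) = 1 + 0.31·t(Escalated) + 0.38·t(Tier 2)
t(Tier 2) = 1 + 0.25·t(Escalated) + 0.37·t(Tier 2)
Solving: t(Escalated) = 2.9732, t(Tier 2) = 2.7671.
Expected transfers from Tier 2 to Tier 1: 2.7671.

2.7671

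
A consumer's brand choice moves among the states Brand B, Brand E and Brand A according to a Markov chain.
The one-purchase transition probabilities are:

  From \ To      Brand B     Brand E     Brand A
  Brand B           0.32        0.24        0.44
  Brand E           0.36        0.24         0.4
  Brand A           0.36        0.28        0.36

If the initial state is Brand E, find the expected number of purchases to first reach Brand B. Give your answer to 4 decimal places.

2.7778

Let t(s) be the expected number of purchases to first reach Brand B from state s, with t(Brand B) = 0. Conditioning on the first purchase:
t(Brand E) = 1 + 0.24·t(Brand E) + 0.4·t(Brand A)
t(Brand A) = 1 + 0.28·t(Brand E) + 0.36·t(Brand A)
Solving: t(Brand E) = 2.7778, t(Brand A) = 2.7778.
Expected purchases from Brand E to Brand B: 2.7778.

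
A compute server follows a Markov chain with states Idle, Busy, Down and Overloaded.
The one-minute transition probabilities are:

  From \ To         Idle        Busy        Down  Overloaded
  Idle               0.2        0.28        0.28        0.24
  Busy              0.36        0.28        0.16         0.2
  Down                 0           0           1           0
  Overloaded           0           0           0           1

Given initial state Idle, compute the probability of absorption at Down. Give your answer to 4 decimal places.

0.5185

Let h(s) be the probability of absorption at Down starting from transient state s. Then h(Down) = 1 and h(Overloaded) = 0. By first-step analysis:
h(Idle) = 0.2·h(Idle) + 0.28·h(Busy) + 0.28·1 + 0.24·0
h(Busy) = 0.36·h(Idle) + 0.28·h(Busy) + 0.16·1 + 0.2·0
Solving: h(Idle) = 0.5185, h(Busy) = 0.4815.
Starting from Idle, the probability is 0.5185.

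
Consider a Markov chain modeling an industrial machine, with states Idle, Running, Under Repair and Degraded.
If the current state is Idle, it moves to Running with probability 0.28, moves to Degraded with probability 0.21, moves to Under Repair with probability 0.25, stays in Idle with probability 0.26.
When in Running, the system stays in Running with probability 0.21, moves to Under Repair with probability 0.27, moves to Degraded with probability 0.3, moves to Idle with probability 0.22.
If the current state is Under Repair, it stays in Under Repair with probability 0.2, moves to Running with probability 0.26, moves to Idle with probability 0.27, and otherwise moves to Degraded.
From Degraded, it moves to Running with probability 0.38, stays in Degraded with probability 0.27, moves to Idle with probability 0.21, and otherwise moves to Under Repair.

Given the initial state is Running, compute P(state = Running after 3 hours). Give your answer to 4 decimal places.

Propagate the distribution vector 3 hours from Running.
After 0 hours: (0.0000, 1.0000, 0.0000, 0.0000)
After 1 hour: (0.2200, 0.2100, 0.2700, 0.3000)
After 2 hours: (0.2393, 0.2899, 0.2077, 0.2631)
After 3 hours: (0.2373, 0.2819, 0.2165, 0.2643)
P(in Running after 3 hours) = 0.2819

0.2819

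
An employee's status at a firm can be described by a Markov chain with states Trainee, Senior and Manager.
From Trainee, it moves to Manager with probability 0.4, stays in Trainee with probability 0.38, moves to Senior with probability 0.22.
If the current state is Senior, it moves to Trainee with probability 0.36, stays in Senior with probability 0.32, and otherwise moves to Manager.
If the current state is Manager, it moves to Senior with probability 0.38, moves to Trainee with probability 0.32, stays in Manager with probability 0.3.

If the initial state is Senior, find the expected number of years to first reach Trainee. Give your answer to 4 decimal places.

Let t(s) be the expected number of years to first reach Trainee from state s, with t(Trainee) = 0. Conditioning on the first year:
t(Senior) = 1 + 0.32·t(Senior) + 0.32·t(Manager)
t(Manager) = 1 + 0.38·t(Senior) + 0.3·t(Manager)
Solving: t(Senior) = 2.8781, t(Manager) = 2.9910.
Expected years from Senior to Trainee: 2.8781.

2.8781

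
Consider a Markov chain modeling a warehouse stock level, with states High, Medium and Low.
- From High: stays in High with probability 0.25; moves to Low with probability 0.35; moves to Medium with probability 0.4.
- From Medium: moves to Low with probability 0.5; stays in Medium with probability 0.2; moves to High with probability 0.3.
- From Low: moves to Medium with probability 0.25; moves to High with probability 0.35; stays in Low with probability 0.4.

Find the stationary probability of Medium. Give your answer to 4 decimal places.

0.2817

Let the stationary distribution be π with π = πP and π_1 + π_2 + π_3 = 1.
π_1 = 0.25·π_1 + 0.3·π_2 + 0.35·π_3
π_2 = 0.4·π_1 + 0.2·π_2 + 0.25·π_3
Solving with the normalization constraint gives π = (0.3054, 0.2817, 0.4129).
So the stationary probability of Medium is 0.2817.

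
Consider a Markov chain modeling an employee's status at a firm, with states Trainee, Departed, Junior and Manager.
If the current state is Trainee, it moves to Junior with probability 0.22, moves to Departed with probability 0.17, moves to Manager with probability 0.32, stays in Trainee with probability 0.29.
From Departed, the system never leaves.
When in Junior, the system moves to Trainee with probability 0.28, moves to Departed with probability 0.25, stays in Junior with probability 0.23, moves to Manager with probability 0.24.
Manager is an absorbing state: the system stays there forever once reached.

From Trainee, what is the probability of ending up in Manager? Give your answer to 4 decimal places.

Let h(s) be the probability of absorption at Manager starting from transient state s. Then h(Manager) = 1 and h(Departed) = 0. By first-step analysis:
h(Trainee) = 0.29·h(Trainee) + 0.17·0 + 0.22·h(Junior) + 0.32·1
h(Junior) = 0.28·h(Trainee) + 0.25·0 + 0.23·h(Junior) + 0.24·1
Solving: h(Trainee) = 0.6168, h(Junior) = 0.5360.
Starting from Trainee, the probability is 0.6168.

0.6168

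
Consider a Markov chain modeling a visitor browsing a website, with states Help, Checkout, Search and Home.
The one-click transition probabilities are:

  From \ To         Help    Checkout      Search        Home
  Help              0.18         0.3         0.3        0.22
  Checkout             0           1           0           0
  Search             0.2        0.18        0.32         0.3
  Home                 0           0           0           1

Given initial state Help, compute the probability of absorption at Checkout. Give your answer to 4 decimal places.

0.5185

Let h(s) be the probability of absorption at Checkout starting from transient state s. Then h(Checkout) = 1 and h(Home) = 0. By first-step analysis:
h(Help) = 0.18·h(Help) + 0.3·1 + 0.3·h(Search) + 0.22·0
h(Search) = 0.2·h(Help) + 0.18·1 + 0.32·h(Search) + 0.3·0
Solving: h(Help) = 0.5185, h(Search) = 0.4172.
Starting from Help, the probability is 0.5185.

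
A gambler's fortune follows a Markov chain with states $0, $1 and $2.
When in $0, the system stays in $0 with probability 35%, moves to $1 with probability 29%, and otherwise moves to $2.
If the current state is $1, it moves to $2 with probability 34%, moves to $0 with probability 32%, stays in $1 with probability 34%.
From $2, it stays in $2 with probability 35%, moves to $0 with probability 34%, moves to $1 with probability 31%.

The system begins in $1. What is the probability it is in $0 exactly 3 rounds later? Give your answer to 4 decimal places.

0.3371

Propagate the distribution vector 3 rounds from $1.
After 0 rounds: (0.0000, 1.0000, 0.0000)
After 1 round: (0.3200, 0.3400, 0.3400)
After 2 rounds: (0.3364, 0.3138, 0.3498)
After 3 rounds: (0.3371, 0.3127, 0.3502)
P(in $0 after 3 rounds) = 0.3371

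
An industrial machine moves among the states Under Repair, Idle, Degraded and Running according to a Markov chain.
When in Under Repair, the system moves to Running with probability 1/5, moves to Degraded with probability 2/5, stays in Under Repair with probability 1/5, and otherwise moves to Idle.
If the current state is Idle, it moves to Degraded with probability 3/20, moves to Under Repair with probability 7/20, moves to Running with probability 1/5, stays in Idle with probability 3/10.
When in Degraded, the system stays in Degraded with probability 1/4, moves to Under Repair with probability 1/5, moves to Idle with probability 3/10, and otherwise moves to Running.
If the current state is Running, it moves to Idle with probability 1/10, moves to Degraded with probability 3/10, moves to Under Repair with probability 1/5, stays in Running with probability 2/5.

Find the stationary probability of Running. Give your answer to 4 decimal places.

0.2673

Let the stationary distribution be π with π = πP and π_1 + π_2 + π_3 + π_4 = 1.
π_1 = 0.2·π_1 + 0.35·π_2 + 0.2·π_3 + 0.2·π_4
π_2 = 0.2·π_1 + 0.3·π_2 + 0.3·π_3 + 0.1·π_4
π_3 = 0.4·π_1 + 0.15·π_2 + 0.25·π_3 + 0.3·π_4
Solving with the normalization constraint gives π = (0.2335, 0.2232, 0.2761, 0.2673).
So the stationary probability of Running is 0.2673.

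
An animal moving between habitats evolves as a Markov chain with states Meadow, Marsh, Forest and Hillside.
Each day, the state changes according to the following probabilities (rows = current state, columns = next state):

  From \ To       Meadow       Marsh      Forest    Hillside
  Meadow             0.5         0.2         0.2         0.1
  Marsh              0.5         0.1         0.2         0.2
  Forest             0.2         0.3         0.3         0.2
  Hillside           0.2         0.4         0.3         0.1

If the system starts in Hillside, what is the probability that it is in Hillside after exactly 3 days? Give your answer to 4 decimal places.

0.1450

Propagate the distribution vector 3 days from Hillside.
After 0 days: (0.0000, 0.0000, 0.0000, 1.0000)
After 1 day: (0.2000, 0.4000, 0.3000, 0.1000)
After 2 days: (0.3800, 0.2100, 0.2400, 0.1700)
After 3 days: (0.3770, 0.2370, 0.2410, 0.1450)
P(in Hillside after 3 days) = 0.1450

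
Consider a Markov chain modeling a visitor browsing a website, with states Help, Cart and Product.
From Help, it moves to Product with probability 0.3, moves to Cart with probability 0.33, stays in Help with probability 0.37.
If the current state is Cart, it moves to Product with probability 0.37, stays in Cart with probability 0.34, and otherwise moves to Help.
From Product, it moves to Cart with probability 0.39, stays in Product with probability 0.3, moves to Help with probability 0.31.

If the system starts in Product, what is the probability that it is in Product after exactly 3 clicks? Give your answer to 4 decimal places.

Propagate the distribution vector 3 clicks from Product.
After 0 clicks: (0.0000, 0.0000, 1.0000)
After 1 click: (0.3100, 0.3900, 0.3000)
After 2 clicks: (0.3208, 0.3519, 0.3273)
After 3 clicks: (0.3222, 0.3532, 0.3246)
P(in Product after 3 clicks) = 0.3246

0.3246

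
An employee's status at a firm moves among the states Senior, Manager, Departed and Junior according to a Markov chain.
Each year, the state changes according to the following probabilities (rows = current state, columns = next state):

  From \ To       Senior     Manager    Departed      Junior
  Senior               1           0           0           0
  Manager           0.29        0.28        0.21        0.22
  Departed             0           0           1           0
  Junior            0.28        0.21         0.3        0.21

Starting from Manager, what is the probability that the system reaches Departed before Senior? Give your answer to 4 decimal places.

Let h(s) be the probability of absorption at Departed starting from transient state s. Then h(Departed) = 1 and h(Senior) = 0. By first-step analysis:
h(Manager) = 0.29·0 + 0.28·h(Manager) + 0.21·1 + 0.22·h(Junior)
h(Junior) = 0.28·0 + 0.21·h(Manager) + 0.3·1 + 0.21·h(Junior)
Solving: h(Manager) = 0.4437, h(Junior) = 0.4977.
Starting from Manager, the probability is 0.4437.

0.4437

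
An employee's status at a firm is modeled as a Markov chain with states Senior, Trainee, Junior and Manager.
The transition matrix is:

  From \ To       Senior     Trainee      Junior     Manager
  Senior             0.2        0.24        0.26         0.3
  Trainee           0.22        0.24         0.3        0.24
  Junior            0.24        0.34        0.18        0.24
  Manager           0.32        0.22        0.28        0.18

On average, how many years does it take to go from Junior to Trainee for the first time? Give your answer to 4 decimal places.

3.4939

Let t(s) be the expected number of years to first reach Trainee from state s, with t(Trainee) = 0. Conditioning on the first year:
t(Senior) = 1 + 0.2·t(Senior) + 0.26·t(Junior) + 0.3·t(Manager)
t(Junior) = 1 + 0.24·t(Senior) + 0.18·t(Junior) + 0.24·t(Manager)
t(Manager) = 1 + 0.32·t(Senior) + 0.28·t(Junior) + 0.18·t(Manager)
Solving: t(Senior) = 3.8543, t(Junior) = 3.4939, t(Manager) = 3.9167.
Expected years from Junior to Trainee: 3.4939.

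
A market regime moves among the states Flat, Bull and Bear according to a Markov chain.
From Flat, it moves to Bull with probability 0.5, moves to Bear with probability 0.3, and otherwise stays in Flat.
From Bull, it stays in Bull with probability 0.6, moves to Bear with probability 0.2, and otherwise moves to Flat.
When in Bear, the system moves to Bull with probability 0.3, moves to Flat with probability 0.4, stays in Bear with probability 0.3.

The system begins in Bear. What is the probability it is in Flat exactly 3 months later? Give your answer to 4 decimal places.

0.2540

Propagate the distribution vector 3 months from Bear.
After 0 months: (0.0000, 0.0000, 1.0000)
After 1 month: (0.4000, 0.3000, 0.3000)
After 2 months: (0.2600, 0.4700, 0.2700)
After 3 months: (0.2540, 0.4930, 0.2530)
P(in Flat after 3 months) = 0.2540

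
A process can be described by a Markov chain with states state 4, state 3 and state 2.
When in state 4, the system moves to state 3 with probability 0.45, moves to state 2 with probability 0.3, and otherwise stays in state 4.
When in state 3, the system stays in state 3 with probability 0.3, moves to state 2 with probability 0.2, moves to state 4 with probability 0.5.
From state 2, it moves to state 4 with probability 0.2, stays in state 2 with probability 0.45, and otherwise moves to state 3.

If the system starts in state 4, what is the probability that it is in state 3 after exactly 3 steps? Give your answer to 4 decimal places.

0.3671

Propagate the distribution vector 3 steps from state 4.
After 0 steps: (1.0000, 0.0000, 0.0000)
After 1 step: (0.2500, 0.4500, 0.3000)
After 2 steps: (0.3475, 0.3525, 0.3000)
After 3 steps: (0.3231, 0.3671, 0.3098)
P(in state 3 after 3 steps) = 0.3671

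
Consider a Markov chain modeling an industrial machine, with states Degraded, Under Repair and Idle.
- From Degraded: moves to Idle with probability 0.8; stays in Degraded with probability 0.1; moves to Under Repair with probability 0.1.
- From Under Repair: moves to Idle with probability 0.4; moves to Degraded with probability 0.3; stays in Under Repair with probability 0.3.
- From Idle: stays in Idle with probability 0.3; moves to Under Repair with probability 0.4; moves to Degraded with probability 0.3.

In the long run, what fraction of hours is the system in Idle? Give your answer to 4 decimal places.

0.4545

Let the stationary distribution be π with π = πP and π_1 + π_2 + π_3 = 1.
π_1 = 0.1·π_1 + 0.3·π_2 + 0.3·π_3
π_2 = 0.1·π_1 + 0.3·π_2 + 0.4·π_3
Solving with the normalization constraint gives π = (0.2500, 0.2955, 0.4545).
So the stationary probability of Idle is 0.4545.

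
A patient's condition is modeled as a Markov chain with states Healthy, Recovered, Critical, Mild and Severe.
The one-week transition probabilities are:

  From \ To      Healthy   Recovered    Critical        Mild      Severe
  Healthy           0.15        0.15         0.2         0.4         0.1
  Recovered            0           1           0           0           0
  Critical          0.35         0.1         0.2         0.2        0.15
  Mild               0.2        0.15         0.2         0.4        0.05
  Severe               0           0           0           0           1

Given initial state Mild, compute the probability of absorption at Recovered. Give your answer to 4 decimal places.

Let h(s) be the probability of absorption at Recovered starting from transient state s. Then h(Recovered) = 1 and h(Severe) = 0. By first-step analysis:
h(Healthy) = 0.15·h(Healthy) + 0.15·1 + 0.2·h(Critical) + 0.4·h(Mild) + 0.1·0
h(Critical) = 0.35·h(Healthy) + 0.1·1 + 0.2·h(Critical) + 0.2·h(Mild) + 0.15·0
h(Mild) = 0.2·h(Healthy) + 0.15·1 + 0.2·h(Critical) + 0.4·h(Mild) + 0.05·0
Solving: h(Healthy) = 0.6034, h(Critical) = 0.5474, h(Mild) = 0.6336.
Starting from Mild, the probability is 0.6336.

0.6336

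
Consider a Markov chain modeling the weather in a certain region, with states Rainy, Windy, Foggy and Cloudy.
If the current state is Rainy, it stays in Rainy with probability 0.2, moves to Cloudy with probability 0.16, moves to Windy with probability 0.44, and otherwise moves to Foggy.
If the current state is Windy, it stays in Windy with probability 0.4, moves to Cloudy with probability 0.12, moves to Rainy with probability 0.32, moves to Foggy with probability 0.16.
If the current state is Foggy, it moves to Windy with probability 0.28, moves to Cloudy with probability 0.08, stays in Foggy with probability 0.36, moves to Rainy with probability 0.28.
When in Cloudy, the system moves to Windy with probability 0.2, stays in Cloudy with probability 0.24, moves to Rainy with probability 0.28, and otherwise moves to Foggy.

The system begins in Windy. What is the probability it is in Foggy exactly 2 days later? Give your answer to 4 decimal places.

Propagate the distribution vector 2 days from Windy.
After 0 days: (0.0000, 1.0000, 0.0000, 0.0000)
After 1 day: (0.3200, 0.4000, 0.1600, 0.1200)
After 2 days: (0.2704, 0.3696, 0.2192, 0.1408)
P(in Foggy after 2 days) = 0.2192

0.2192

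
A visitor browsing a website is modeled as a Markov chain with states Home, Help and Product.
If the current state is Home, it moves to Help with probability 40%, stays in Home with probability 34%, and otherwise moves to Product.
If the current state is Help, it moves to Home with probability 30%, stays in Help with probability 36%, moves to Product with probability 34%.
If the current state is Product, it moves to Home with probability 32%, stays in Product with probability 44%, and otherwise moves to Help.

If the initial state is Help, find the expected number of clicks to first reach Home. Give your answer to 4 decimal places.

3.2514

Let t(s) be the expected number of clicks to first reach Home from state s, with t(Home) = 0. Conditioning on the first click:
t(Help) = 1 + 0.36·t(Help) + 0.34·t(Product)
t(Product) = 1 + 0.24·t(Help) + 0.44·t(Product)
Solving: t(Help) = 3.2514, t(Product) = 3.1792.
Expected clicks from Help to Home: 3.2514.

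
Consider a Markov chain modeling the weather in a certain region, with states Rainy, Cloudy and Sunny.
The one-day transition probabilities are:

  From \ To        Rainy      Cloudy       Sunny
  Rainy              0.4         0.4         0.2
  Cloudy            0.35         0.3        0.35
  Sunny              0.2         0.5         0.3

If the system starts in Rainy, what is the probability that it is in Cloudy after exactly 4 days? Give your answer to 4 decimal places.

0.3895

Propagate the distribution vector 4 days from Rainy.
After 0 days: (1.0000, 0.0000, 0.0000)
After 1 day: (0.4000, 0.4000, 0.2000)
After 2 days: (0.3400, 0.3800, 0.2800)
After 3 days: (0.3250, 0.3900, 0.2850)
After 4 days: (0.3235, 0.3895, 0.2870)
P(in Cloudy after 4 days) = 0.3895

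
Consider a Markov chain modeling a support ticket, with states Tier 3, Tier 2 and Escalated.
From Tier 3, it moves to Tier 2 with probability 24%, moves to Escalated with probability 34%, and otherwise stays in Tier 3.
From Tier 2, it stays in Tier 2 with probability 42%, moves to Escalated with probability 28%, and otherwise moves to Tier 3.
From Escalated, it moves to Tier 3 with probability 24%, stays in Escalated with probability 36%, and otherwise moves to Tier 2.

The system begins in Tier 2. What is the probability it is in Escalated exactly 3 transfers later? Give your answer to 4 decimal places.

Propagate the distribution vector 3 transfers from Tier 2.
After 0 transfers: (0.0000, 1.0000, 0.0000)
After 1 transfer: (0.3000, 0.4200, 0.2800)
After 2 transfers: (0.3192, 0.3604, 0.3204)
After 3 transfers: (0.3191, 0.3561, 0.3248)
P(in Escalated after 3 transfers) = 0.3248

0.3248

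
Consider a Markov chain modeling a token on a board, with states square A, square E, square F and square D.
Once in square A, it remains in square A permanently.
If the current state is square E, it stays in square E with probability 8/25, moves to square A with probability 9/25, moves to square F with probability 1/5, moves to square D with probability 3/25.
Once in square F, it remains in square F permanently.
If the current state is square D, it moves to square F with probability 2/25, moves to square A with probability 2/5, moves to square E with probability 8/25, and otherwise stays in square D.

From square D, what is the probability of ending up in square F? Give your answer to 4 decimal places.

Let h(s) be the probability of absorption at square F starting from transient state s. Then h(square F) = 1 and h(square A) = 0. By first-step analysis:
h(square E) = 0.36·0 + 0.32·h(square E) + 0.2·1 + 0.12·h(square D)
h(square D) = 0.4·0 + 0.32·h(square E) + 0.08·1 + 0.2·h(square D)
Solving: h(square E) = 0.3354, h(square D) = 0.2342.
Starting from square D, the probability is 0.2342.

0.2342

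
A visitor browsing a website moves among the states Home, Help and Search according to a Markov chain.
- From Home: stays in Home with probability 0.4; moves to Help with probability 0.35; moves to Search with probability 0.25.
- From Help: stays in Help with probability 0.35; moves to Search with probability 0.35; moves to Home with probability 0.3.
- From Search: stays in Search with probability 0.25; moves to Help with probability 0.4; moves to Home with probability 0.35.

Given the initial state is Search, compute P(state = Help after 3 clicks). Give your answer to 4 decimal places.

Propagate the distribution vector 3 clicks from Search.
After 0 clicks: (0.0000, 0.0000, 1.0000)
After 1 click: (0.3500, 0.4000, 0.2500)
After 2 clicks: (0.3475, 0.3625, 0.2900)
After 3 clicks: (0.3493, 0.3645, 0.2863)
P(in Help after 3 clicks) = 0.3645

0.3645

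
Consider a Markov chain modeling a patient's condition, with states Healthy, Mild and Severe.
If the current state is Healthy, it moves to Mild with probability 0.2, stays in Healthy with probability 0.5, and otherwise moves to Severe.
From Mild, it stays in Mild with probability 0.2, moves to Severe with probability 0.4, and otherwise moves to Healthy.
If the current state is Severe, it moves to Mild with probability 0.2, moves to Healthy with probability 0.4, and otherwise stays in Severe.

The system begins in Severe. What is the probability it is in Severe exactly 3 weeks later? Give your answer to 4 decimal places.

Propagate the distribution vector 3 weeks from Severe.
After 0 weeks: (0.0000, 0.0000, 1.0000)
After 1 week: (0.4000, 0.2000, 0.4000)
After 2 weeks: (0.4400, 0.2000, 0.3600)
After 3 weeks: (0.4440, 0.2000, 0.3560)
P(in Severe after 3 weeks) = 0.3560

0.3560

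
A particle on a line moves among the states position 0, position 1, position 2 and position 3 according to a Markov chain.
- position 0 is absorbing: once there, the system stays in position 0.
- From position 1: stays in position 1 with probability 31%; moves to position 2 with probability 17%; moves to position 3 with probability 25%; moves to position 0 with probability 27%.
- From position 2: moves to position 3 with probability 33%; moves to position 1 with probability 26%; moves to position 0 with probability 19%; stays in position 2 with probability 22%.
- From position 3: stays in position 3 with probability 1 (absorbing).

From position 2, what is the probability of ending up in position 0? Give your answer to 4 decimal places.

0.4075

Let h(s) be the probability of absorption at position 0 starting from transient state s. Then h(position 0) = 1 and h(position 3) = 0. By first-step analysis:
h(position 1) = 0.27·1 + 0.31·h(position 1) + 0.17·h(position 2) + 0.25·0
h(position 2) = 0.19·1 + 0.26·h(position 1) + 0.22·h(position 2) + 0.33·0
Solving: h(position 1) = 0.4917, h(position 2) = 0.4075.
Starting from position 2, the probability is 0.4075.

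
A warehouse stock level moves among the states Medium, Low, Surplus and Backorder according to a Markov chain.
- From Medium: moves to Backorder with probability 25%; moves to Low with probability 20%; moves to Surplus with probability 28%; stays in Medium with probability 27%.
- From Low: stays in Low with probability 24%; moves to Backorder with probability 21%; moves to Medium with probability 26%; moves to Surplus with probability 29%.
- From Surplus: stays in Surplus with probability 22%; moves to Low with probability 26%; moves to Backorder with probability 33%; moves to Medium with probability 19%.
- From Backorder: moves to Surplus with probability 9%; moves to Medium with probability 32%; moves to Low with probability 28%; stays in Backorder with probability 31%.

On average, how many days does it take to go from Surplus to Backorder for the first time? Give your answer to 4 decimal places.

3.5335

Let t(s) be the expected number of days to first reach Backorder from state s, with t(Backorder) = 0. Conditioning on the first day:
t(Medium) = 1 + 0.27·t(Medium) + 0.2·t(Low) + 0.28·t(Surplus)
t(Low) = 1 + 0.26·t(Medium) + 0.24·t(Low) + 0.29·t(Surplus)
t(Surplus) = 1 + 0.19·t(Medium) + 0.26·t(Low) + 0.22·t(Surplus)
Solving: t(Medium) = 3.8124, t(Low) = 3.9683, t(Surplus) = 3.5335.
Expected days from Surplus to Backorder: 3.5335.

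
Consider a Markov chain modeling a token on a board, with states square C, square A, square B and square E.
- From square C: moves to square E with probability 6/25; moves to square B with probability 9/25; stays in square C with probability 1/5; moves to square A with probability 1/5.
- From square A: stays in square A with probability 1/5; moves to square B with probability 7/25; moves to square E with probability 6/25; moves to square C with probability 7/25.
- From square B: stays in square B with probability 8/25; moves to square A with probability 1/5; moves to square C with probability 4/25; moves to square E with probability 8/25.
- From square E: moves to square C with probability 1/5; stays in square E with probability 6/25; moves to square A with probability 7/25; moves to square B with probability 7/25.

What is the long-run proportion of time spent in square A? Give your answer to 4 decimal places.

Let the stationary distribution be π with π = πP and π_1 + π_2 + π_3 + π_4 = 1.
π_1 = 0.2·π_1 + 0.28·π_2 + 0.16·π_3 + 0.2·π_4
π_2 = 0.2·π_1 + 0.2·π_2 + 0.2·π_3 + 0.28·π_4
π_3 = 0.36·π_1 + 0.28·π_2 + 0.32·π_3 + 0.28·π_4
Solving with the normalization constraint gives π = (0.2053, 0.2212, 0.3088, 0.2647).
So the stationary probability of square A is 0.2212.

0.2212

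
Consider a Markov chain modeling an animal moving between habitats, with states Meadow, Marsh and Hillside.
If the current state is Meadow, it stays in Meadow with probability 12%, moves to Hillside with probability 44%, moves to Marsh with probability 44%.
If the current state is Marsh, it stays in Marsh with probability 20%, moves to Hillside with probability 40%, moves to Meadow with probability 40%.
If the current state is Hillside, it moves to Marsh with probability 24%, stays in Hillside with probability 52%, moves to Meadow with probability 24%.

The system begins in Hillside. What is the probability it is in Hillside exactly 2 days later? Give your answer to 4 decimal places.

Sum over the intermediate state after 1 day:
P = P(Hillside→Meadow)·P(Meadow→Hillside) + P(Hillside→Marsh)·P(Marsh→Hillside) + P(Hillside→Hillside)·P(Hillside→Hillside)
  = 0.24×0.44 + 0.24×0.4 + 0.52×0.52
  = 0.1056 + 0.0960 + 0.2704 = 0.4720

0.4720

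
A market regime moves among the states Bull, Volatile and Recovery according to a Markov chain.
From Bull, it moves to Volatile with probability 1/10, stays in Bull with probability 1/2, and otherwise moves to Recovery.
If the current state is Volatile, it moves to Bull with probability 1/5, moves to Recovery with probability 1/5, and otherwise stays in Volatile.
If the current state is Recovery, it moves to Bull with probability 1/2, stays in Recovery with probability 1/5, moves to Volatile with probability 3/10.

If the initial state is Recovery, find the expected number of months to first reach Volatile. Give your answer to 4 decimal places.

Let t(s) be the expected number of months to first reach Volatile from state s, with t(Volatile) = 0. Conditioning on the first month:
t(Bull) = 1 + 0.5·t(Bull) + 0.4·t(Recovery)
t(Recovery) = 1 + 0.5·t(Bull) + 0.2·t(Recovery)
Solving: t(Bull) = 6.0000, t(Recovery) = 5.0000.
Expected months from Recovery to Volatile: 5.0000.

5.0000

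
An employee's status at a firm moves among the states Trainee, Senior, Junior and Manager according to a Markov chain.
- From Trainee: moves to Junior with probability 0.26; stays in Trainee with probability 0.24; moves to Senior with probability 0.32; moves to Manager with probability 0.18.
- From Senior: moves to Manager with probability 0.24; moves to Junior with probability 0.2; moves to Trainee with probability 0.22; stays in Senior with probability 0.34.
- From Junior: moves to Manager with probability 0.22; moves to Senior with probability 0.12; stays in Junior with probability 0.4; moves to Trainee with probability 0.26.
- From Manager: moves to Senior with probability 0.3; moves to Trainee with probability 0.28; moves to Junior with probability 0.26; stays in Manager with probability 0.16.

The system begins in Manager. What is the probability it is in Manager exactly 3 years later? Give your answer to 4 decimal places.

0.2033

Propagate the distribution vector 3 years from Manager.
After 0 years: (0.0000, 0.0000, 0.0000, 1.0000)
After 1 year: (0.2800, 0.3000, 0.2600, 0.1600)
After 2 years: (0.2456, 0.2708, 0.2784, 0.2052)
After 3 years: (0.2484, 0.2656, 0.2827, 0.2033)
P(in Manager after 3 years) = 0.2033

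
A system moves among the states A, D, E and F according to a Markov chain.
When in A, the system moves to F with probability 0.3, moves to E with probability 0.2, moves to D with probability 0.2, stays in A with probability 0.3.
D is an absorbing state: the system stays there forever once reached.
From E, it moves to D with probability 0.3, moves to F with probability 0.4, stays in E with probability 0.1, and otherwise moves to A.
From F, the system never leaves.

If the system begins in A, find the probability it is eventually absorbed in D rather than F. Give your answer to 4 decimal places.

Let h(s) be the probability of absorption at D starting from transient state s. Then h(D) = 1 and h(F) = 0. By first-step analysis:
h(A) = 0.3·h(A) + 0.2·1 + 0.2·h(E) + 0.3·0
h(E) = 0.2·h(A) + 0.3·1 + 0.1·h(E) + 0.4·0
Solving: h(A) = 0.4068, h(E) = 0.4237.
Starting from A, the probability is 0.4068.

0.4068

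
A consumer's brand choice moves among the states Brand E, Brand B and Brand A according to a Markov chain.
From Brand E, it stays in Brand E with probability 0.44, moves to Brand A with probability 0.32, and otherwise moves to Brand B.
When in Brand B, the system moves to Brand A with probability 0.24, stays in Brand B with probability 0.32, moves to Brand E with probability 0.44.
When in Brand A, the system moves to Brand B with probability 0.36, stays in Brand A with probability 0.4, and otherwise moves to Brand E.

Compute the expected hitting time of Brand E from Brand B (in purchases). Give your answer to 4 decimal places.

2.6119

Let t(s) be the expected number of purchases to first reach Brand E from state s, with t(Brand E) = 0. Conditioning on the first purchase:
t(Brand B) = 1 + 0.32·t(Brand B) + 0.24·t(Brand A)
t(Brand A) = 1 + 0.36·t(Brand B) + 0.4·t(Brand A)
Solving: t(Brand B) = 2.6119, t(Brand A) = 3.2338.
Expected purchases from Brand B to Brand E: 2.6119.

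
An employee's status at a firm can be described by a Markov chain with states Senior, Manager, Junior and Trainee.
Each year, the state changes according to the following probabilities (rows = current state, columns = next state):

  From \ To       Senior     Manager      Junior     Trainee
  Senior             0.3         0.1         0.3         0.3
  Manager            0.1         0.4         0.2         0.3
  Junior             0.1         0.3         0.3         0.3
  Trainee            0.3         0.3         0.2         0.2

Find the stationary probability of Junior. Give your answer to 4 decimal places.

0.2437

Let the stationary distribution be π with π = πP and π_1 + π_2 + π_3 + π_4 = 1.
π_1 = 0.3·π_1 + 0.1·π_2 + 0.1·π_3 + 0.3·π_4
π_2 = 0.1·π_1 + 0.4·π_2 + 0.3·π_3 + 0.3·π_4
π_3 = 0.3·π_1 + 0.2·π_2 + 0.3·π_3 + 0.2·π_4
Solving with the normalization constraint gives π = (0.1932, 0.2904, 0.2437, 0.2727).
So the stationary probability of Junior is 0.2437.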